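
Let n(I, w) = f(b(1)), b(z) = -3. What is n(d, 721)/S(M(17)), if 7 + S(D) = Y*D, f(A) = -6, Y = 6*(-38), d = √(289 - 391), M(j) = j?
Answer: 6/3883 ≈ 0.0015452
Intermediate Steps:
d = I*√102 (d = √(-102) = I*√102 ≈ 10.1*I)
Y = -228
n(I, w) = -6
S(D) = -7 - 228*D
n(d, 721)/S(M(17)) = -6/(-7 - 228*17) = -6/(-7 - 3876) = -6/(-3883) = -6*(-1/3883) = 6/3883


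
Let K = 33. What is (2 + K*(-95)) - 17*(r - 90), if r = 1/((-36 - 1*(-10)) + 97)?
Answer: -113830/71 ≈ -1603.2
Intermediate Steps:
r = 1/71 (r = 1/((-36 + 10) + 97) = 1/(-26 + 97) = 1/71 ≈ 0.014085)
(2 + K*(-95)) - 17*(r - 90) = (2 + 33*(-95)) - 17*(1/71 - 90) = (2 - 3135) - 17*(-6389)/71 = -3133 - 1*(-108613/71) = -3133 + 108613/71 = -113830/71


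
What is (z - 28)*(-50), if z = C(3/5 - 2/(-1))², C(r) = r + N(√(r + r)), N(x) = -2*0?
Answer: 1062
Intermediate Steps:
N(x) = 0
C(r) = r (C(r) = r + 0 = r)
z = 169/25 (z = (3/5 - 2/(-1))² = (3*(⅕) - 2*(-1))² = (⅗ + 2)² = (13/5)² = 169/25 ≈ 6.7600)
(z - 28)*(-50) = (169/25 - 28)*(-50) = -531/25*(-50) = 1062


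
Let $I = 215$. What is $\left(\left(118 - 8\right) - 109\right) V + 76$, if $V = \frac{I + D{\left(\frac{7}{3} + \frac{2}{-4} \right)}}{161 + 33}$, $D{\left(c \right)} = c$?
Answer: $\frac{89765}{1164} \approx 77.118$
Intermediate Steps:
$V = \frac{1301}{1164}$ ($V = \frac{215 + \left(\frac{7}{3} + \frac{2}{-4}\right)}{161 + 33} = \frac{215 + \left(7 \cdot \frac{1}{3} + 2 \left(- \frac{1}{4}\right)\right)}{194} = \left(215 + \left(\frac{7}{3} - \frac{1}{2}\right)\right) \frac{1}{194} = \left(215 + \frac{11}{6}\right) \frac{1}{194} = \frac{1301}{6} \cdot \frac{1}{194} = \frac{1301}{1164} \approx 1.1177$)
$\left(\left(118 - 8\right) - 109\right) V + 76 = \left(\left(118 - 8\right) - 109\right) \frac{1301}{1164} + 76 = \left(110 - 109\right) \frac{1301}{1164} + 76 = 1 \cdot \frac{1301}{1164} + 76 = \frac{1301}{1164} + 76 = \frac{89765}{1164}$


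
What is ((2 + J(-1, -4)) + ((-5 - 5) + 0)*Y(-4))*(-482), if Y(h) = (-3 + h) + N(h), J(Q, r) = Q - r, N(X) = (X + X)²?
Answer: 272330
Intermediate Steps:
N(X) = 4*X² (N(X) = (2*X)² = 4*X²)
Y(h) = -3 + h + 4*h² (Y(h) = (-3 + h) + 4*h² = -3 + h + 4*h²)
((2 + J(-1, -4)) + ((-5 - 5) + 0)*Y(-4))*(-482) = ((2 + (-1 - 1*(-4))) + ((-5 - 5) + 0)*(-3 - 4 + 4*(-4)²))*(-482) = ((2 + (-1 + 4)) + (-10 + 0)*(-3 - 4 + 4*16))*(-482) = ((2 + 3) - 10*(-3 - 4 + 64))*(-482) = (5 - 10*57)*(-482) = (5 - 570)*(-482) = -565*(-482) = 272330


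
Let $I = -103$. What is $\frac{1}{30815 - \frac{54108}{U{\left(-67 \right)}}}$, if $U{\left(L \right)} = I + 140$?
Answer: $\frac{37}{1086047} \approx 3.4068 \cdot 10^{-5}$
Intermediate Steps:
$U{\left(L \right)} = 37$ ($U{\left(L \right)} = -103 + 140 = 37$)
$\frac{1}{30815 - \frac{54108}{U{\left(-67 \right)}}} = \frac{1}{30815 - \frac{54108}{37}} = \frac{1}{\frac{1086047}{37}} = \frac{37}{1086047}$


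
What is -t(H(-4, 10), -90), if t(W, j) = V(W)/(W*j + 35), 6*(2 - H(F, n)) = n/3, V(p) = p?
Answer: 13/855 ≈ 0.015205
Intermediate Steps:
H(F, n) = 2 - n/18 (H(F, n) = 2 - n/(6*3) = 2 - n/18)
t(W, j) = W/(35 + W*j) (t(W, j) = W/(W*j + 35) = W/(35 + W*j))
-t(H(-4, 10), -90) = -(2 - 1/18*10)/(35 + (2 - 1/18*10)*(-90)) = -(2 - 5/9)/(35 + (2 - 5/9)*(-90)) = -13/(9*(35 + (13/9)*(-90))) = -13/(9*(35 - 130)) = -13/(9*(-95)) = -13*(-1)/(9*95) = -1*(-13/855) = 13/855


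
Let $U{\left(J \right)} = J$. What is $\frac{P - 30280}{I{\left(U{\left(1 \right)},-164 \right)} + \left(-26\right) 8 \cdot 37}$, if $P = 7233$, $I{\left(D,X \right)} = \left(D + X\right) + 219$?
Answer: $\frac{23047}{7640} \approx 3.0166$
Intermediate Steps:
$I{\left(D,X \right)} = 219 + D + X$
$\frac{P - 30280}{I{\left(U{\left(1 \right)},-164 \right)} + \left(-26\right) 8 \cdot 37} = \frac{7233 - 30280}{\left(219 + 1 - 164\right) + \left(-26\right) 8 \cdot 37} = - \frac{23047}{56 - 7696} = - \frac{23047}{-7640} = \left(-23047\right) \left(- \frac{1}{7640}\right) = \frac{23047}{7640}$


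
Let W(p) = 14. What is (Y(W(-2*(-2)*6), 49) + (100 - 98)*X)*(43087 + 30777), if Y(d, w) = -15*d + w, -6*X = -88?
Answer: -29176280/3 ≈ -9.7254e+6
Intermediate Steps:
X = 44/3 (X = -⅙*(-88) = 44/3 ≈ 14.667)
Y(d, w) = w - 15*d
(Y(W(-2*(-2)*6), 49) + (100 - 98)*X)*(43087 + 30777) = ((49 - 15*14) + (100 - 98)*(44/3))*(43087 + 30777) = ((49 - 210) + 2*(44/3))*73864 = (-161 + 88/3)*73864 = -395/3*73864 = -29176280/3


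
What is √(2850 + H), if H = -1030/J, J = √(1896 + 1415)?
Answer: √(31243754850 - 3410330*√3311)/3311 ≈ 53.217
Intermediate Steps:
J = √3311 ≈ 57.541
H = -1030*√3311/3311 ≈ -17.900
√(2850 + H) = √(2850 - 1030*√3311/3311)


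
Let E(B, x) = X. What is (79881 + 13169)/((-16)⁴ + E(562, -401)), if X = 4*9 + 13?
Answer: 18610/13117 ≈ 1.4188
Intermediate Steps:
X = 49 (X = 36 + 13 = 49)
E(B, x) = 49
(79881 + 13169)/((-16)⁴ + E(562, -401)) = (79881 + 13169)/((-16)⁴ + 49) = 93050/(65536 + 49) = 93050/65585 = 93050*(1/65585) = 18610/13117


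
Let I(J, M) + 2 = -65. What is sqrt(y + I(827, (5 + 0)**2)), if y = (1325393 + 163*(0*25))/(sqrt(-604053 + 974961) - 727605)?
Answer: sqrt(-2143207636425589024515852 - 467783025923610654*sqrt(10303))/176469555039 ≈ 8.296*I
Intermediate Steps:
I(J, M) = -67 (I(J, M) = -2 - 65 = -67)
y = 1325393/(-727605 + 6*sqrt(10303)) (y = (1325393 + 163*0)/(sqrt(370908) - 727605) = (1325393 + 0)/(6*sqrt(10303) - 727605) = 1325393/(-727605 + 6*sqrt(10303)) ≈ -1.8231)
sqrt(y + I(827, (5 + 0)**2)) = sqrt((-107151397085/58823185013 - 2650786*sqrt(10303)/176469555039) - 67) = sqrt(-4048304792956/58823185013 - 2650786*sqrt(10303)/176469555039)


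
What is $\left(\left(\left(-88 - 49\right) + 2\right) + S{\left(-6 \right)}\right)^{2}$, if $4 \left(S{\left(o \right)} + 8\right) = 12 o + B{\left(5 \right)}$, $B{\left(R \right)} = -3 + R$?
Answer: $\frac{103041}{4} \approx 25760.0$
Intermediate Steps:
$S{\left(o \right)} = - \frac{15}{2} + 3 o$ ($S{\left(o \right)} = -8 + \frac{12 o + \left(-3 + 5\right)}{4} = -8 + \frac{12 o + 2}{4} = -8 + \frac{2 + 12 o}{4} = -8 + \left(\frac{1}{2} + 3 o\right) = - \frac{15}{2} + 3 o$)
$\left(\left(\left(-88 - 49\right) + 2\right) + S{\left(-6 \right)}\right)^{2} = \left(\left(\left(-88 - 49\right) + 2\right) + \left(- \frac{15}{2} + 3 \left(-6\right)\right)\right)^{2} = \left(\left(-137 + 2\right) - \frac{51}{2}\right)^{2} = \left(-135 - \frac{51}{2}\right)^{2} = \left(- \frac{321}{2}\right)^{2} = \frac{103041}{4}$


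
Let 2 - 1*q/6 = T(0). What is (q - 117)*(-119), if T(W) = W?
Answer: 12495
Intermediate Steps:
q = 12 (q = 12 - 6*0 = 12 + 0 = 12)
(q - 117)*(-119) = (12 - 117)*(-119) = -105*(-119) = 12495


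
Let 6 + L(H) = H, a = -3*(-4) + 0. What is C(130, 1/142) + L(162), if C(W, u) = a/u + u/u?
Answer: 1861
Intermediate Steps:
a = 12 (a = 12 + 0 = 12)
C(W, u) = 1 + 12/u (C(W, u) = 12/u + u/u = 12/u + 1 = 1 + 12/u)
L(H) = -6 + H
C(130, 1/142) + L(162) = (12 + 1/142)/(1/142) + (-6 + 162) = (12 + 1/142)/(1/142) + 156 = 142*(1705/142) + 156 = 1705 + 156 = 1861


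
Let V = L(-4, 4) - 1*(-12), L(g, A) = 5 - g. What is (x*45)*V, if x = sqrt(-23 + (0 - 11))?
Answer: 945*I*sqrt(34) ≈ 5510.3*I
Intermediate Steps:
x = I*sqrt(34) (x = sqrt(-23 - 11) = sqrt(-34) = I*sqrt(34) ≈ 5.8309*I)
V = 21 (V = (5 - 1*(-4)) - 1*(-12) = (5 + 4) + 12 = 9 + 12 = 21)
(x*45)*V = ((I*sqrt(34))*45)*21 = (45*I*sqrt(34))*21 = 945*I*sqrt(34)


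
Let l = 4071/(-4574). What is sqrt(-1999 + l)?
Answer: I*sqrt(41840651278)/4574 ≈ 44.72*I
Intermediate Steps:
l = -4071/4574 (l = 4071*(-1/4574) = -4071/4574 ≈ -0.89003)
sqrt(-1999 + l) = sqrt(-1999 - 4071/4574) = sqrt(-9147497/4574) = I*sqrt(41840651278)/4574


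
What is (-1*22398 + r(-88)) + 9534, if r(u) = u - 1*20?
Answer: -12972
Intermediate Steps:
r(u) = -20 + u (r(u) = u - 20 = -20 + u)
(-1*22398 + r(-88)) + 9534 = (-1*22398 + (-20 - 88)) + 9534 = (-22398 - 108) + 9534 = -22506 + 9534 = -12972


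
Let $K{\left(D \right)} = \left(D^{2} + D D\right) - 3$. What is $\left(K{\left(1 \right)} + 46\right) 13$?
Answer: $585$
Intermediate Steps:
$K{\left(D \right)} = -3 + 2 D^{2}$ ($K{\left(D \right)} = \left(D^{2} + D^{2}\right) - 3 = 2 D^{2} - 3 = -3 + 2 D^{2}$)
$\left(K{\left(1 \right)} + 46\right) 13 = \left(\left(-3 + 2 \cdot 1^{2}\right) + 46\right) 13 = \left(\left(-3 + 2 \cdot 1\right) + 46\right) 13 = \left(\left(-3 + 2\right) + 46\right) 13 = \left(-1 + 46\right) 13 = 45 \cdot 13 = 585$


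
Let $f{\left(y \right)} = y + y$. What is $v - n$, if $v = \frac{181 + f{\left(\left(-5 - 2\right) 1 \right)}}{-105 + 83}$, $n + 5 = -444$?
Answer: $\frac{9711}{22} \approx 441.41$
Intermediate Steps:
$n = -449$ ($n = -5 - 444 = -449$)
$f{\left(y \right)} = 2 y$
$v = - \frac{167}{22}$ ($v = \frac{181 + 2 \left(-5 - 2\right) 1}{-105 + 83} = \frac{181 + 2 \left(\left(-7\right) 1\right)}{-22} = \left(181 + 2 \left(-7\right)\right) \left(- \frac{1}{22}\right) = \left(181 - 14\right) \left(- \frac{1}{22}\right) = 167 \left(- \frac{1}{22}\right) = - \frac{167}{22} \approx -7.5909$)
$v - n = - \frac{167}{22} - -449 = - \frac{167}{22} + 449 = \frac{9711}{22}$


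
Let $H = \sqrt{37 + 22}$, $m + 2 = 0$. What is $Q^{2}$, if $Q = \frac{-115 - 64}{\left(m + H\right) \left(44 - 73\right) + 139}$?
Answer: $\frac{32041}{\left(197 - 29 \sqrt{59}\right)^{2}} \approx 48.311$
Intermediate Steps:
$m = -2$ ($m = -2 + 0 = -2$)
$H = \sqrt{59} \approx 7.6811$
$Q = - \frac{179}{197 - 29 \sqrt{59}}$ ($Q = \frac{-115 - 64}{\left(-2 + \sqrt{59}\right) \left(44 - 73\right) + 139} = - \frac{179}{\left(-2 + \sqrt{59}\right) \left(-29\right) + 139} = - \frac{179}{\left(58 - 29 \sqrt{59}\right) + 139} = - \frac{179}{197 - 29 \sqrt{59}} \approx 6.9506$)
$Q^{2} = \left(\frac{35263}{10810} + \frac{5191 \sqrt{59}}{10810}\right)^{2}$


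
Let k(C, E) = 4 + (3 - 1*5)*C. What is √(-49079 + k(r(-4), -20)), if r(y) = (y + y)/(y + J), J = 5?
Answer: 3*I*√5451 ≈ 221.49*I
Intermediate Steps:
r(y) = 2*y/(5 + y) (r(y) = (y + y)/(y + 5) = (2*y)/(5 + y) = 2*y/(5 + y))
k(C, E) = 4 - 2*C (k(C, E) = 4 + (3 - 5)*C = 4 - 2*C)
√(-49079 + k(r(-4), -20)) = √(-49079 + (4 - 4*(-4)/(5 - 4))) = √(-49079 + (4 - 4*(-4)/1)) = √(-49079 + (4 - 4*(-4))) = √(-49079 + (4 - 2*(-8))) = √(-49079 + (4 + 16)) = √(-49079 + 20) = √(-49059) = 3*I*√5451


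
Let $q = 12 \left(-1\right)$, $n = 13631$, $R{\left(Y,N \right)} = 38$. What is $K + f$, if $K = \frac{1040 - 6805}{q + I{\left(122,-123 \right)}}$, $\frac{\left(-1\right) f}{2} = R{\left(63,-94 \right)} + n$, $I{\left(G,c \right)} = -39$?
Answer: $- \frac{1388473}{51} \approx -27225.0$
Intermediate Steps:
$q = -12$
$f = -27338$ ($f = - 2 \left(38 + 13631\right) = \left(-2\right) 13669 = -27338$)
$K = \frac{5765}{51}$ ($K = \frac{1040 - 6805}{-12 - 39} = - \frac{5765}{-51} = \left(-5765\right) \left(- \frac{1}{51}\right) = \frac{5765}{51} \approx 113.04$)
$K + f = \frac{5765}{51} - 27338 = - \frac{1388473}{51}$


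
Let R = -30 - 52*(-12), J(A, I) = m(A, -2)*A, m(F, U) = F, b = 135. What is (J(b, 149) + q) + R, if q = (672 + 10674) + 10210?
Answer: 40375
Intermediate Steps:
J(A, I) = A² (J(A, I) = A*A = A²)
q = 21556 (q = 11346 + 10210 = 21556)
R = 594 (R = -30 + 624 = 594)
(J(b, 149) + q) + R = (135² + 21556) + 594 = (18225 + 21556) + 594 = 39781 + 594 = 40375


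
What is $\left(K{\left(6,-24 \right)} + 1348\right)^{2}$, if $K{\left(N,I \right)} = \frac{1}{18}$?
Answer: $\frac{588790225}{324} \approx 1.8173 \cdot 10^{6}$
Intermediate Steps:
$K{\left(N,I \right)} = \frac{1}{18}$
$\left(K{\left(6,-24 \right)} + 1348\right)^{2} = \left(\frac{1}{18} + 1348\right)^{2} = \left(\frac{24265}{18}\right)^{2} = \frac{588790225}{324}$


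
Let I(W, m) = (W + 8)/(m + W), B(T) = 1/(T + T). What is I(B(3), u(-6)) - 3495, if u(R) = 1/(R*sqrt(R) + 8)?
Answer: -355967/103 - 441*I*sqrt(6)/103 ≈ -3456.0 - 10.488*I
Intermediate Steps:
B(T) = 1/(2*T)
u(R) = 1/(8 + R**(3/2)) (u(R) = 1/(R**(3/2) + 8) = 1/(8 + R**(3/2)))
I(W, m) = (8 + W)/(W + m)
I(B(3), u(-6)) - 3495 = (8 + (1/2)/3)/((1/2)/3 + 1/(8 + (-6)**(3/2))) - 3495 = (8 + (1/2)*(1/3))/((1/2)*(1/3) + 1/(8 - 6*I*sqrt(6))) - 3495 = (8 + 1/6)/(1/6 + 1/(8 - 6*I*sqrt(6))) - 3495 = (49/6)/(1/6 + 1/(8 - 6*I*sqrt(6))) - 3495 = 49/(6*(1/6 + 1/(8 - 6*I*sqrt(6)))) - 3495 = -3495 + 49/(6*(1/6 + 1/(8 - 6*I*sqrt(6))))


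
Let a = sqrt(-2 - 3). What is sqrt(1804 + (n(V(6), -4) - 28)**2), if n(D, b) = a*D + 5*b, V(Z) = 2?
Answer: 2*sqrt(1022 - 48*I*sqrt(5)) ≈ 64.025 - 3.3528*I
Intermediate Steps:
a = I*sqrt(5) (a = sqrt(-5) = I*sqrt(5) ≈ 2.2361*I)
n(D, b) = 5*b + I*D*sqrt(5) (n(D, b) = (I*sqrt(5))*D + 5*b = I*D*sqrt(5) + 5*b = 5*b + I*D*sqrt(5))
sqrt(1804 + (n(V(6), -4) - 28)**2) = sqrt(1804 + ((5*(-4) + I*2*sqrt(5)) - 28)**2) = sqrt(1804 + ((-20 + 2*I*sqrt(5)) - 28)**2) = sqrt(1804 + (-48 + 2*I*sqrt(5))**2)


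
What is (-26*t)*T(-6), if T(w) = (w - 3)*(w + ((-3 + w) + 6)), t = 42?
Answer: -88452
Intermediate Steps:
T(w) = (-3 + w)*(3 + 2*w) (T(w) = (-3 + w)*(w + (3 + w)) = (-3 + w)*(3 + 2*w))
(-26*t)*T(-6) = (-26*42)*(-9 - 3*(-6) + 2*(-6)²) = -1092*(-9 + 18 + 2*36) = -1092*(-9 + 18 + 72) = -1092*81 = -88452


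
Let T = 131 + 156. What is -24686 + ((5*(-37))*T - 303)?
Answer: -78084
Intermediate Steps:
T = 287
-24686 + ((5*(-37))*T - 303) = -24686 + ((5*(-37))*287 - 303) = -24686 + (-185*287 - 303) = -24686 + (-53095 - 303) = -24686 - 53398 = -78084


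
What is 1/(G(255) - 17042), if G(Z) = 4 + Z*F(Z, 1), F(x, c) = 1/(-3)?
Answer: -1/17123 ≈ -5.8401e-5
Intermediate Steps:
F(x, c) = -⅓
G(Z) = 4 - Z/3 (G(Z) = 4 + Z*(-⅓) = 4 - Z/3)
1/(G(255) - 17042) = 1/((4 - ⅓*255) - 17042) = 1/((4 - 85) - 17042) = 1/(-81 - 17042) = 1/(-17123) = -1/17123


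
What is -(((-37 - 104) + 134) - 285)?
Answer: 292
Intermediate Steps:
-(((-37 - 104) + 134) - 285) = -((-141 + 134) - 285) = -(-7 - 285) = -1*(-292) = 292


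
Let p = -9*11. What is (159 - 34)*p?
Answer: -12375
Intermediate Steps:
p = -99
(159 - 34)*p = (159 - 34)*(-99) = 125*(-99) = -12375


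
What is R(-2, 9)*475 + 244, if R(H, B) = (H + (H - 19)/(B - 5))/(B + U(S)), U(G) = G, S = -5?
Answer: -9871/16 ≈ -616.94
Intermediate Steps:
R(H, B) = (H + (-19 + H)/(-5 + B))/(-5 + B) (R(H, B) = (H + (H - 19)/(B - 5))/(B - 5) = (H + (-19 + H)/(-5 + B))/(-5 + B))
R(-2, 9)*475 + 244 = ((-19 - 4*(-2) + 9*(-2))/(25 + 9² - 10*9))*475 + 244 = ((-19 + 8 - 18)/(25 + 81 - 90))*475 + 244 = (-29/16)*475 + 244 = ((1/16)*(-29))*475 + 244 = -29/16*475 + 244 = -13775/16 + 244 = -9871/16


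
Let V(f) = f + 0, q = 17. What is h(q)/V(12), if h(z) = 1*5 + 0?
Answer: 5/12 ≈ 0.41667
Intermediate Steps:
h(z) = 5 (h(z) = 5 + 0 = 5)
V(f) = f
h(q)/V(12) = 5/12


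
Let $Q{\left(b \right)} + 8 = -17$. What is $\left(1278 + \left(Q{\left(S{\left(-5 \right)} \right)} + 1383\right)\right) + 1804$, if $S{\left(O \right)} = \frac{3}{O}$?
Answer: $4440$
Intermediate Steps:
$Q{\left(b \right)} = -25$ ($Q{\left(b \right)} = -8 - 17 = -25$)
$\left(1278 + \left(Q{\left(S{\left(-5 \right)} \right)} + 1383\right)\right) + 1804 = \left(1278 + \left(-25 + 1383\right)\right) + 1804 = \left(1278 + 1358\right) + 1804 = 2636 + 1804 = 4440$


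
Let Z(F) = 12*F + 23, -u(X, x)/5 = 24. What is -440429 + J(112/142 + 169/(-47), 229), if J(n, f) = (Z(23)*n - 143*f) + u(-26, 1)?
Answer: -1582189485/3337 ≈ -4.7414e+5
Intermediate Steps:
u(X, x) = -120 (u(X, x) = -5*24 = -120)
Z(F) = 23 + 12*F
J(n, f) = -120 - 143*f + 299*n (J(n, f) = ((23 + 12*23)*n - 143*f) - 120 = ((23 + 276)*n - 143*f) - 120 = (299*n - 143*f) - 120 = (-143*f + 299*n) - 120 = -120 - 143*f + 299*n)
-440429 + J(112/142 + 169/(-47), 229) = -440429 + (-120 - 143*229 + 299*(112/142 + 169/(-47))) = -440429 + (-120 - 32747 + 299*(112*(1/142) + 169*(-1/47))) = -440429 + (-120 - 32747 + 299*(56/71 - 169/47)) = -440429 + (-120 - 32747 + 299*(-9367/3337)) = -440429 + (-120 - 32747 - 2800733/3337) = -440429 - 112477912/3337 = -1582189485/3337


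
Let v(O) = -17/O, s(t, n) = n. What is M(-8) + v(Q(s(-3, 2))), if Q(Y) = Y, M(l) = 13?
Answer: 9/2 ≈ 4.5000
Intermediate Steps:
M(-8) + v(Q(s(-3, 2))) = 13 - 17/2 = 9/2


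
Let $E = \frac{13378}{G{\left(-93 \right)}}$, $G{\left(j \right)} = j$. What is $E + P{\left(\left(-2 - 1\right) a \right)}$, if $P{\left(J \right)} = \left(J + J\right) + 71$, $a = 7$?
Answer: $- \frac{10681}{93} \approx -114.85$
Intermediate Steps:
$P{\left(J \right)} = 71 + 2 J$ ($P{\left(J \right)} = 2 J + 71 = 71 + 2 J$)
$E = - \frac{13378}{93}$ ($E = \frac{13378}{-93} = 13378 \left(- \frac{1}{93}\right) = - \frac{13378}{93} \approx -143.85$)
$E + P{\left(\left(-2 - 1\right) a \right)} = - \frac{13378}{93} + \left(71 + 2 \left(-2 - 1\right) 7\right) = - \frac{13378}{93} + \left(71 + 2 \left(\left(-3\right) 7\right)\right) = - \frac{13378}{93} + \left(71 + 2 \left(-21\right)\right) = - \frac{13378}{93} + \left(71 - 42\right) = - \frac{13378}{93} + 29 = - \frac{10681}{93}$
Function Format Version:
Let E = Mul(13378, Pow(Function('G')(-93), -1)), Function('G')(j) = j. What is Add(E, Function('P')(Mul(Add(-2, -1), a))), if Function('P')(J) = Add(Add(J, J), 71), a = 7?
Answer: Rational(-10681, 93) ≈ -114.85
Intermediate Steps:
Function('P')(J) = Add(71, Mul(2, J)) (Function('P')(J) = Add(Mul(2, J), 71) = Add(71, Mul(2, J)))
E = Rational(-13378, 93) (E = Mul(13378, Pow(-93, -1)) = Mul(13378, Rational(-1, 93)) = Rational(-13378, 93) ≈ -143.85)
Add(E, Function('P')(Mul(Add(-2, -1), a))) = Add(Rational(-13378, 93), Add(71, Mul(2, Mul(Add(-2, -1), 7)))) = Add(Rational(-13378, 93), Add(71, Mul(2, Mul(-3, 7)))) = Add(Rational(-13378, 93), Add(71, Mul(2, -21))) = Add(Rational(-13378, 93), Add(71, -42)) = Add(Rational(-13378, 93), 29) = Rational(-10681, 93)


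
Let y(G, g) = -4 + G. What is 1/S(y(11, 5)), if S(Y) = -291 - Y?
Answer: -1/298 ≈ -0.0033557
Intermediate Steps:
1/S(y(11, 5)) = 1/(-291 - (-4 + 11)) = 1/(-291 - 1*7) = 1/(-291 - 7) = 1/(-298) = -1/298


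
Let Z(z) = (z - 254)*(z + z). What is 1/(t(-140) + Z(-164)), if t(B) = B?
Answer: 1/136964 ≈ 7.3012e-6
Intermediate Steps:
Z(z) = 2*z*(-254 + z) (Z(z) = (-254 + z)*(2*z) = 2*z*(-254 + z))
1/(t(-140) + Z(-164)) = 1/(-140 + 2*(-164)*(-254 - 164)) = 1/(-140 + 2*(-164)*(-418)) = 1/(-140 + 137104) = 1/136964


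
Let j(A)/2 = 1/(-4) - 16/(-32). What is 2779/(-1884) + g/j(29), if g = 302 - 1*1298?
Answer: -3755707/1884 ≈ -1993.5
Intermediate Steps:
g = -996 (g = 302 - 1298 = -996)
j(A) = 1/2 (j(A) = 2*(1/(-4) - 16/(-32)) = 2*(1*(-1/4) - 16*(-1/32)) = 2*(-1/4 + 1/2) = 2*(1/4) = 1/2)
2779/(-1884) + g/j(29) = 2779/(-1884) - 996/1/2 = 2779*(-1/1884) - 996*2 = -2779/1884 - 1992 = -3755707/1884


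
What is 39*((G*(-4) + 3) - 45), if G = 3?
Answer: -2106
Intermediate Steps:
39*((G*(-4) + 3) - 45) = 39*((3*(-4) + 3) - 45) = 39*((-12 + 3) - 45) = 39*(-9 - 45) = 39*(-54) = -2106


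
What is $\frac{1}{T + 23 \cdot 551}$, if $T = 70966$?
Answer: $\frac{1}{83639} \approx 1.1956 \cdot 10^{-5}$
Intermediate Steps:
$\frac{1}{T + 23 \cdot 551} = \frac{1}{70966 + 23 \cdot 551} = \frac{1}{70966 + 12673} = \frac{1}{83639}$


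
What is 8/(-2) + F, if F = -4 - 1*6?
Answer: -14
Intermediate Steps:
F = -10 (F = -4 - 6 = -10)
8/(-2) + F = 8/(-2) - 10 = -½*8 - 10 = -4 - 10 = -14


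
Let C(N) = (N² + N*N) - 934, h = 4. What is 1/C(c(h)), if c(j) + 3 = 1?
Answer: -1/926 ≈ -0.0010799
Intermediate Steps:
c(j) = -2 (c(j) = -3 + 1 = -2)
C(N) = -934 + 2*N² (C(N) = (N² + N²) - 934 = 2*N² - 934 = -934 + 2*N²)
1/C(c(h)) = 1/(-934 + 2*(-2)²) = 1/(-934 + 2*4) = 1/(-934 + 8) = 1/(-926) = -1/926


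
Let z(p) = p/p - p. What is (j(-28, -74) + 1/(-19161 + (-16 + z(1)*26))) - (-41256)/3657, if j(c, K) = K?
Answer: -1466159577/23376763 ≈ -62.719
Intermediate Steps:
z(p) = 1 - p
(j(-28, -74) + 1/(-19161 + (-16 + z(1)*26))) - (-41256)/3657 = (-74 + 1/(-19161 + (-16 + (1 - 1*1)*26))) - (-41256)/3657 = (-74 + 1/(-19161 + (-16 + (1 - 1)*26))) - (-41256)/3657 = (-74 + 1/(-19161 + (-16 + 0*26))) - 1*(-13752/1219) = (-74 + 1/(-19161 + (-16 + 0))) + 13752/1219 = (-74 + 1/(-19161 - 16)) + 13752/1219 = (-74 + 1/(-19177)) + 13752/1219 = (-74 - 1/19177) + 13752/1219 = -1419099/19177 + 13752/1219 = -1466159577/23376763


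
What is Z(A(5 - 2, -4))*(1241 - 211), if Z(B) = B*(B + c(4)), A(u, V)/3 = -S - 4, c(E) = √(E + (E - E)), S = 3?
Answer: 410970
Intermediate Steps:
c(E) = √E (c(E) = √(E + 0) = √E)
A(u, V) = -21 (A(u, V) = 3*(-1*3 - 4) = 3*(-3 - 4) = 3*(-7) = -21)
Z(B) = B*(2 + B) (Z(B) = B*(B + √4) = B*(B + 2) = B*(2 + B))
Z(A(5 - 2, -4))*(1241 - 211) = (-21*(2 - 21))*(1241 - 211) = -21*(-19)*1030 = 399*1030 = 410970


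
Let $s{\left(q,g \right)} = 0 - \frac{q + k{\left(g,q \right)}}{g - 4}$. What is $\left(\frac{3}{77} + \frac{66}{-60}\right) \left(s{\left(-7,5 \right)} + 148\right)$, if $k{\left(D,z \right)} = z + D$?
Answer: $- \frac{128269}{770} \approx -166.58$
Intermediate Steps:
$k{\left(D,z \right)} = D + z$
$s{\left(q,g \right)} = - \frac{g + 2 q}{-4 + g}$ ($s{\left(q,g \right)} = 0 - \frac{q + \left(g + q\right)}{g - 4} = 0 - \frac{g + 2 q}{-4 + g} = - \frac{g + 2 q}{-4 + g}$)
$\left(\frac{3}{77} + \frac{66}{-60}\right) \left(s{\left(-7,5 \right)} + 148\right) = \left(\frac{3}{77} + \frac{66}{-60}\right) \left(\frac{\left(-1\right) 5 - -14}{-4 + 5} + 148\right) = \left(3 \cdot \frac{1}{77} + 66 \left(- \frac{1}{60}\right)\right) \left(\frac{-5 + 14}{1} + 148\right) = \left(\frac{3}{77} - \frac{11}{10}\right) \left(1 \cdot 9 + 148\right) = - \frac{817 \left(9 + 148\right)}{770} = \left(- \frac{817}{770}\right) 157 = - \frac{128269}{770}$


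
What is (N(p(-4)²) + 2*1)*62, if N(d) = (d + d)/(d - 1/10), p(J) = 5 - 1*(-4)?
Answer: 200756/809 ≈ 248.15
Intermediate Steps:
p(J) = 9 (p(J) = 5 + 4 = 9)
N(d) = 2*d/(-⅒ + d) (N(d) = (2*d)/(d - 1*⅒) = (2*d)/(d - ⅒) = (2*d)/(-⅒ + d) = 2*d/(-⅒ + d))
(N(p(-4)²) + 2*1)*62 = (20*9²/(-1 + 10*9²) + 2*1)*62 = (20*81/(-1 + 10*81) + 2)*62 = (20*81/(-1 + 810) + 2)*62 = (20*81/809 + 2)*62 = (20*81*(1/809) + 2)*62 = (1620/809 + 2)*62 = (3238/809)*62 = 200756/809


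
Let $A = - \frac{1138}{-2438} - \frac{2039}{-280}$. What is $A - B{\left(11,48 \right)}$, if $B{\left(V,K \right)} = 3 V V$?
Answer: $- \frac{121254299}{341320} \approx -355.25$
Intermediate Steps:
$B{\left(V,K \right)} = 3 V^{2}$
$A = \frac{2644861}{341320}$ ($A = \left(-1138\right) \left(- \frac{1}{2438}\right) - - \frac{2039}{280} = \frac{569}{1219} + \frac{2039}{280} = \frac{2644861}{341320} \approx 7.7489$)
$A - B{\left(11,48 \right)} = \frac{2644861}{341320} - 3 \cdot 11^{2} = \frac{2644861}{341320} - 3 \cdot 121 = \frac{2644861}{341320} - 363 = - \frac{121254299}{341320}$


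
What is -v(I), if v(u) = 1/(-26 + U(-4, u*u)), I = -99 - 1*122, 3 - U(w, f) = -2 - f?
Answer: -1/48820 ≈ -2.0483e-5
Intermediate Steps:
U(w, f) = 5 + f (U(w, f) = 3 - (-2 - f) = 3 + (2 + f) = 5 + f)
I = -221 (I = -99 - 122 = -221)
v(u) = 1/(-21 + u**2) (v(u) = 1/(-26 + (5 + u*u)) = 1/(-26 + (5 + u**2)) = 1/(-21 + u**2))
-v(I) = -1/(-21 + (-221)**2) = -1/(-21 + 48841) = -1/48820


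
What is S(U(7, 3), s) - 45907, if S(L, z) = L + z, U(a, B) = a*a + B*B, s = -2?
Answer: -45851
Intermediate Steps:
U(a, B) = B**2 + a**2 (U(a, B) = a**2 + B**2 = B**2 + a**2)
S(U(7, 3), s) - 45907 = ((3**2 + 7**2) - 2) - 45907 = ((9 + 49) - 2) - 45907 = (58 - 2) - 45907 = 56 - 45907 = -45851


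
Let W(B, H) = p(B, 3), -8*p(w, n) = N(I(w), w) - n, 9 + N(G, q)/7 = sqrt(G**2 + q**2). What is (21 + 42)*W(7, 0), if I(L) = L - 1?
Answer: 2079/4 - 441*sqrt(85)/8 ≈ 11.523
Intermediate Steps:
I(L) = -1 + L
N(G, q) = -63 + 7*sqrt(G**2 + q**2)
p(w, n) = 63/8 - 7*sqrt(w**2 + (-1 + w)**2)/8 + n/8 (p(w, n) = -((-63 + 7*sqrt((-1 + w)**2 + w**2)) - n)/8 = -((-63 + 7*sqrt(w**2 + (-1 + w)**2)) - n)/8 = -(-63 - n + 7*sqrt(w**2 + (-1 + w)**2))/8 = 63/8 - 7*sqrt(w**2 + (-1 + w)**2)/8 + n/8)
W(B, H) = 33/4 - 7*sqrt(B**2 + (-1 + B)**2)/8 (W(B, H) = 63/8 - 7*sqrt(B**2 + (-1 + B)**2)/8 + (1/8)*3 = 63/8 - 7*sqrt(B**2 + (-1 + B)**2)/8 + 3/8 = 33/4 - 7*sqrt(B**2 + (-1 + B)**2)/8)
(21 + 42)*W(7, 0) = (21 + 42)*(33/4 - 7*sqrt(7**2 + (-1 + 7)**2)/8) = 63*(33/4 - 7*sqrt(49 + 6**2)/8) = 63*(33/4 - 7*sqrt(49 + 36)/8) = 63*(33/4 - 7*sqrt(85)/8) = 2079/4 - 441*sqrt(85)/8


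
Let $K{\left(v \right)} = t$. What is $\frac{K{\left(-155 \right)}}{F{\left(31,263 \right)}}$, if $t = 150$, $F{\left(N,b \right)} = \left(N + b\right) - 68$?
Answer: $\frac{75}{113} \approx 0.66372$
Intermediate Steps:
$F{\left(N,b \right)} = -68 + N + b$
$K{\left(v \right)} = 150$
$\frac{K{\left(-155 \right)}}{F{\left(31,263 \right)}} = \frac{150}{-68 + 31 + 263} = \frac{150}{226} = 150 \cdot \frac{1}{226} = \frac{75}{113}$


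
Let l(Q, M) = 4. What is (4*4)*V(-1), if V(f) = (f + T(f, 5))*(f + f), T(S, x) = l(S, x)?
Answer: -96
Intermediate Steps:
T(S, x) = 4
V(f) = 2*f*(4 + f) (V(f) = (f + 4)*(f + f) = (4 + f)*(2*f) = 2*f*(4 + f))
(4*4)*V(-1) = (4*4)*(2*(-1)*(4 - 1)) = 16*(2*(-1)*3) = 16*(-6) = -96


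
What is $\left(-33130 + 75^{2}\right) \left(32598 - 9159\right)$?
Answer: $-644689695$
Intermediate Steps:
$\left(-33130 + 75^{2}\right) \left(32598 - 9159\right) = \left(-33130 + 5625\right) \left(32598 - 9159\right) = \left(-27505\right) 23439 = -644689695$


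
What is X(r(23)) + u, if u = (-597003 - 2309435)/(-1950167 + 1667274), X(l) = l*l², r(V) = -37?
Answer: -14326472691/282893 ≈ -50643.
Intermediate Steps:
X(l) = l³
u = 2906438/282893 (u = -2906438/(-282893) = -2906438*(-1/282893) = 2906438/282893 ≈ 10.274)
X(r(23)) + u = (-37)³ + 2906438/282893 = -50653 + 2906438/282893 = -14326472691/282893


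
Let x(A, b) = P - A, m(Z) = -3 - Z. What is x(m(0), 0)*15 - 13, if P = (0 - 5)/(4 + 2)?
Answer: 39/2 ≈ 19.500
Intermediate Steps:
P = -⅚ (P = -5/6 = -5*⅙ = -⅚ ≈ -0.83333)
x(A, b) = -⅚ - A
x(m(0), 0)*15 - 13 = (-⅚ - (-3 - 1*0))*15 - 13 = (-⅚ - (-3 + 0))*15 - 13 = (-⅚ - 1*(-3))*15 - 13 = (-⅚ + 3)*15 - 13 = (13/6)*15 - 13 = 65/2 - 13 = 39/2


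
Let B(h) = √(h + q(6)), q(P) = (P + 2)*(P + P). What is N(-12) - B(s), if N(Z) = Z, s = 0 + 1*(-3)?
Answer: -12 - √93 ≈ -21.644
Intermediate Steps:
s = -3 (s = 0 - 3 = -3)
q(P) = 2*P*(2 + P) (q(P) = (2 + P)*(2*P) = 2*P*(2 + P))
B(h) = √(96 + h) (B(h) = √(h + 2*6*(2 + 6)) = √(h + 2*6*8) = √(h + 96) = √(96 + h))
N(-12) - B(s) = -12 - √(96 - 3) = -12 - √93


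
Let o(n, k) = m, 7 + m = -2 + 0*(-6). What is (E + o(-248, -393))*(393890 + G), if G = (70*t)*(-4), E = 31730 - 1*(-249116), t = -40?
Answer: 113764260330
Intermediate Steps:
E = 280846 (E = 31730 + 249116 = 280846)
G = 11200 (G = (70*(-40))*(-4) = -2800*(-4) = 11200)
m = -9 (m = -7 + (-2 + 0*(-6)) = -7 + (-2 + 0) = -7 - 2 = -9)
o(n, k) = -9
(E + o(-248, -393))*(393890 + G) = (280846 - 9)*(393890 + 11200) = 280837*405090 = 113764260330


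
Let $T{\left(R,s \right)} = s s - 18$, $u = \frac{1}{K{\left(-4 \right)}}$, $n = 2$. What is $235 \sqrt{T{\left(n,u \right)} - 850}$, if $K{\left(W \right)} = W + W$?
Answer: $\frac{235 i \sqrt{55551}}{8} \approx 6923.5 i$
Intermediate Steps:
$K{\left(W \right)} = 2 W$
$u = - \frac{1}{8}$ ($u = \frac{1}{2 \left(-4\right)} = \frac{1}{-8} = - \frac{1}{8} \approx -0.125$)
$T{\left(R,s \right)} = -18 + s^{2}$ ($T{\left(R,s \right)} = s^{2} - 18 = -18 + s^{2}$)
$235 \sqrt{T{\left(n,u \right)} - 850} = 235 \sqrt{\left(-18 + \left(- \frac{1}{8}\right)^{2}\right) - 850} = 235 \sqrt{\left(-18 + \frac{1}{64}\right) - 850} = 235 \sqrt{- \frac{1151}{64} - 850} = 235 \sqrt{- \frac{55551}{64}} = 235 \frac{i \sqrt{55551}}{8} = \frac{235 i \sqrt{55551}}{8}$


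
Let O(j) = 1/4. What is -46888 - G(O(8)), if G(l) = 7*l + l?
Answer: -46890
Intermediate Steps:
O(j) = 1/4
G(l) = 8*l
-46888 - G(O(8)) = -46888 - 8/4 = -46888 - 1*2 = -46888 - 2 = -46890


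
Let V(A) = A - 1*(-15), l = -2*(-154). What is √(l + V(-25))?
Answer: √298 ≈ 17.263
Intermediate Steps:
l = 308
V(A) = 15 + A (V(A) = A + 15 = 15 + A)
√(l + V(-25)) = √(308 + (15 - 25)) = √(308 - 10) = √298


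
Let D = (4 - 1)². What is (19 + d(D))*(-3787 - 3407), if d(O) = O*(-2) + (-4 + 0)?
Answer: 21582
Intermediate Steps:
D = 9 (D = 3² = 9)
d(O) = -4 - 2*O (d(O) = -2*O - 4 = -4 - 2*O)
(19 + d(D))*(-3787 - 3407) = (19 + (-4 - 2*9))*(-3787 - 3407) = (19 + (-4 - 18))*(-7194) = (19 - 22)*(-7194) = -3*(-7194) = 21582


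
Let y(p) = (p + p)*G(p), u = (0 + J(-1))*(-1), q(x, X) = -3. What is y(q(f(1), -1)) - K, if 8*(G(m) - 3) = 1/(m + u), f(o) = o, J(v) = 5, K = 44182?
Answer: -1414397/32 ≈ -44200.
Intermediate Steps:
u = -5 (u = (0 + 5)*(-1) = 5*(-1) = -5)
G(m) = 3 + 1/(8*(-5 + m)) (G(m) = 3 + 1/(8*(m - 5)) = 3 + 1/(8*(-5 + m)))
y(p) = p*(-119 + 24*p)/(4*(-5 + p)) (y(p) = (p + p)*((-119 + 24*p)/(8*(-5 + p))) = (2*p)*((-119 + 24*p)/(8*(-5 + p))) = p*(-119 + 24*p)/(4*(-5 + p)))
y(q(f(1), -1)) - K = (¼)*(-3)*(-119 + 24*(-3))/(-5 - 3) - 1*44182 = (¼)*(-3)*(-119 - 72)/(-8) - 44182 = (¼)*(-3)*(-⅛)*(-191) - 44182 = -573/32 - 44182 = -1414397/32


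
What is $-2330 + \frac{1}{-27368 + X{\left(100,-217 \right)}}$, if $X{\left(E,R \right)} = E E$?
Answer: $- \frac{40467441}{17368} \approx -2330.0$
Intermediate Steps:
$X{\left(E,R \right)} = E^{2}$
$-2330 + \frac{1}{-27368 + X{\left(100,-217 \right)}} = -2330 + \frac{1}{-27368 + 100^{2}} = -2330 + \frac{1}{-27368 + 10000} = -2330 + \frac{1}{-17368} = -2330 - \frac{1}{17368} = - \frac{40467441}{17368}$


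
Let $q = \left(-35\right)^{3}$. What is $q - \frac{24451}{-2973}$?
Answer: $- \frac{127442924}{2973} \approx -42867.0$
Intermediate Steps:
$q = -42875$
$q - \frac{24451}{-2973} = -42875 - \frac{24451}{-2973} = -42875 - - \frac{24451}{2973} = -42875 + \frac{24451}{2973} = - \frac{127442924}{2973}$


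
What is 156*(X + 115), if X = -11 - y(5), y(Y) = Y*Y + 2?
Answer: 12012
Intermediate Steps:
y(Y) = 2 + Y**2 (y(Y) = Y**2 + 2 = 2 + Y**2)
X = -38 (X = -11 - (2 + 5**2) = -11 - (2 + 25) = -11 - 1*27 = -11 - 27 = -38)
156*(X + 115) = 156*(-38 + 115) = 156*77 = 12012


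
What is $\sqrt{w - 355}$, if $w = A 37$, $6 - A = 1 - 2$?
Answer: $4 i \sqrt{6} \approx 9.798 i$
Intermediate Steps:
$A = 7$ ($A = 6 - \left(1 - 2\right) = 6 - -1 = 6 + 1 = 7$)
$w = 259$ ($w = 7 \cdot 37 = 259$)
$\sqrt{w - 355} = \sqrt{259 - 355} = \sqrt{-96} = 4 i \sqrt{6}$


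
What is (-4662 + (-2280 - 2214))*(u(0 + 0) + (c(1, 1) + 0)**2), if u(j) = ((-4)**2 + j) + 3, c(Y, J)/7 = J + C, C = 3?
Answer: -7352268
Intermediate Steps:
c(Y, J) = 21 + 7*J (c(Y, J) = 7*(J + 3) = 7*(3 + J) = 21 + 7*J)
u(j) = 19 + j (u(j) = (16 + j) + 3 = 19 + j)
(-4662 + (-2280 - 2214))*(u(0 + 0) + (c(1, 1) + 0)**2) = (-4662 + (-2280 - 2214))*((19 + (0 + 0)) + ((21 + 7*1) + 0)**2) = (-4662 - 4494)*((19 + 0) + ((21 + 7) + 0)**2) = -9156*(19 + (28 + 0)**2) = -9156*(19 + 28**2) = -9156*(19 + 784) = -9156*803 = -7352268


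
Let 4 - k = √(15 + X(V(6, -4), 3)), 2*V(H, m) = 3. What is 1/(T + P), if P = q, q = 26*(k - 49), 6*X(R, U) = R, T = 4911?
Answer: 3741/13984772 + 13*√61/13984772 ≈ 0.00027477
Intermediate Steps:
V(H, m) = 3/2 (V(H, m) = (½)*3 = 3/2)
X(R, U) = R/6
k = 4 - √61/2 (k = 4 - √(15 + (⅙)*(3/2)) = 4 - √(15 + ¼) = 4 - √(61/4) = 4 - √61/2 ≈ 0.094875)
q = -1170 - 13*√61 (q = 26*((4 - √61/2) - 49) = 26*(-45 - √61/2) = -1170 - 13*√61 ≈ -1271.5)
P = -1170 - 13*√61 ≈ -1271.5
1/(T + P) = 1/(4911 + (-1170 - 13*√61)) = 1/(3741 - 13*√61)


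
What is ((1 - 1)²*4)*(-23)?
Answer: 0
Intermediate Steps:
((1 - 1)²*4)*(-23) = (0²*4)*(-23) = (0*4)*(-23) = 0*(-23) = 0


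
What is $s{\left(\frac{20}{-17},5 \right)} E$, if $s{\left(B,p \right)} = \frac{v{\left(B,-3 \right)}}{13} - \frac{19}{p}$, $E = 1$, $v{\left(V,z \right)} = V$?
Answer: $- \frac{4299}{1105} \approx -3.8905$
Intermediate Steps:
$s{\left(B,p \right)} = - \frac{19}{p} + \frac{B}{13}$ ($s{\left(B,p \right)} = \frac{B}{13} - \frac{19}{p} = - \frac{19}{p} + \frac{B}{13}$)
$s{\left(\frac{20}{-17},5 \right)} E = \left(- \frac{19}{5} + \frac{20 \frac{1}{-17}}{13}\right) 1 = \left(\left(-19\right) \frac{1}{5} + \frac{20 \left(- \frac{1}{17}\right)}{13}\right) 1 = \left(- \frac{19}{5} + \frac{1}{13} \left(- \frac{20}{17}\right)\right) 1 = \left(- \frac{19}{5} - \frac{20}{221}\right) 1 = \left(- \frac{4299}{1105}\right) 1 = - \frac{4299}{1105}$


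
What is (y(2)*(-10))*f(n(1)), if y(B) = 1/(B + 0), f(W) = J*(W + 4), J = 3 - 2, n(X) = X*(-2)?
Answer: -10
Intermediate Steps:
n(X) = -2*X
J = 1
f(W) = 4 + W (f(W) = 1*(W + 4) = 1*(4 + W) = 4 + W)
y(B) = 1/B
(y(2)*(-10))*f(n(1)) = (-10/2)*(4 - 2*1) = ((½)*(-10))*(4 - 2) = -5*2 = -10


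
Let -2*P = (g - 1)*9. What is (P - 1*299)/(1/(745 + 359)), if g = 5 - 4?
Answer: -330096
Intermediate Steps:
g = 1
P = 0 (P = -(1 - 1)*9/2 = -0*9 = -½*0 = 0)
(P - 1*299)/(1/(745 + 359)) = (0 - 1*299)/(1/(745 + 359)) = (0 - 299)/(1/1104) = -299/1/1104 = -299*1104 = -330096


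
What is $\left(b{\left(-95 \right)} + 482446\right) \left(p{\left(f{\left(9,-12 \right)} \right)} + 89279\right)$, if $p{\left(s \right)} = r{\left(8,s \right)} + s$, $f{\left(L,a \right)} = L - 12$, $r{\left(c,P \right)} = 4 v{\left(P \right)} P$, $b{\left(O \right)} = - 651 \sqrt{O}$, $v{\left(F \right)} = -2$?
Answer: $43082427800 - 58134300 i \sqrt{95} \approx 4.3082 \cdot 10^{10} - 5.6662 \cdot 10^{8} i$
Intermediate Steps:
$r{\left(c,P \right)} = - 8 P$ ($r{\left(c,P \right)} = 4 \left(-2\right) P = - 8 P$)
$f{\left(L,a \right)} = -12 + L$ ($f{\left(L,a \right)} = L - 12 = -12 + L$)
$p{\left(s \right)} = - 7 s$ ($p{\left(s \right)} = - 8 s + s = - 7 s$)
$\left(b{\left(-95 \right)} + 482446\right) \left(p{\left(f{\left(9,-12 \right)} \right)} + 89279\right) = \left(- 651 \sqrt{-95} + 482446\right) \left(- 7 \left(-12 + 9\right) + 89279\right) = \left(- 651 i \sqrt{95} + 482446\right) \left(\left(-7\right) \left(-3\right) + 89279\right) = \left(- 651 i \sqrt{95} + 482446\right) \left(21 + 89279\right) = \left(482446 - 651 i \sqrt{95}\right) 89300 = 43082427800 - 58134300 i \sqrt{95}$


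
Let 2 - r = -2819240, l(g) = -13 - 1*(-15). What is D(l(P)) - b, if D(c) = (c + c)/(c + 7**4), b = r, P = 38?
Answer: -6774638522/2403 ≈ -2.8192e+6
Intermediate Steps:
l(g) = 2 (l(g) = -13 + 15 = 2)
r = 2819242 (r = 2 - 1*(-2819240) = 2 + 2819240 = 2819242)
b = 2819242
D(c) = 2*c/(2401 + c) (D(c) = (2*c)/(c + 2401) = (2*c)/(2401 + c) = 2*c/(2401 + c))
D(l(P)) - b = 2*2/(2401 + 2) - 1*2819242 = 2*2/2403 - 2819242 = 2*2*(1/2403) - 2819242 = 4/2403 - 2819242 = -6774638522/2403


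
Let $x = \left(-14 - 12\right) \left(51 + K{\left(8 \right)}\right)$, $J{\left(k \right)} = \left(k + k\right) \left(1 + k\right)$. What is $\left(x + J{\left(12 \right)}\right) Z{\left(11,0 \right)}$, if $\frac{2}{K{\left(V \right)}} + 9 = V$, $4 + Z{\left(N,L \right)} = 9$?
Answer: $-4810$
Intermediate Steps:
$Z{\left(N,L \right)} = 5$ ($Z{\left(N,L \right)} = -4 + 9 = 5$)
$K{\left(V \right)} = \frac{2}{-9 + V}$
$J{\left(k \right)} = 2 k \left(1 + k\right)$
$x = -1274$ ($x = \left(-14 - 12\right) \left(51 + \frac{2}{-9 + 8}\right) = - 26 \left(51 + \frac{2}{-1}\right) = - 26 \left(51 + 2 \left(-1\right)\right) = - 26 \left(51 - 2\right) = \left(-26\right) 49 = -1274$)
$\left(x + J{\left(12 \right)}\right) Z{\left(11,0 \right)} = \left(-1274 + 2 \cdot 12 \left(1 + 12\right)\right) 5 = \left(-1274 + 2 \cdot 12 \cdot 13\right) 5 = \left(-1274 + 312\right) 5 = \left(-962\right) 5 = -4810$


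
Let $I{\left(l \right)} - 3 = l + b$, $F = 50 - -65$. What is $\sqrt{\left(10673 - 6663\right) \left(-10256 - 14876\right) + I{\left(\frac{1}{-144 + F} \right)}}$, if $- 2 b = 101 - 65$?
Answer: $\frac{2 i \sqrt{21188855191}}{29} \approx 10039.0 i$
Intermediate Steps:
$F = 115$ ($F = 50 + 65 = 115$)
$b = -18$ ($b = - \frac{101 - 65}{2} = \left(- \frac{1}{2}\right) 36 = -18$)
$I{\left(l \right)} = -15 + l$ ($I{\left(l \right)} = 3 + \left(l - 18\right) = 3 + \left(-18 + l\right) = -15 + l$)
$\sqrt{\left(10673 - 6663\right) \left(-10256 - 14876\right) + I{\left(\frac{1}{-144 + F} \right)}} = \sqrt{\left(10673 - 6663\right) \left(-10256 - 14876\right) - \left(15 - \frac{1}{-144 + 115}\right)} = \sqrt{4010 \left(-25132\right) - \left(15 - \frac{1}{-29}\right)} = \sqrt{-100779320 - \frac{436}{29}} = \sqrt{- \frac{2922600716}{29}} = \frac{2 i \sqrt{21188855191}}{29}$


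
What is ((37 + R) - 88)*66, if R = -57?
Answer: -7128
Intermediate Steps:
((37 + R) - 88)*66 = ((37 - 57) - 88)*66 = (-20 - 88)*66 = -108*66 = -7128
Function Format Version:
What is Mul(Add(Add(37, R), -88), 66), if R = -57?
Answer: -7128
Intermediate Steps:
Mul(Add(Add(37, R), -88), 66) = Mul(Add(Add(37, -57), -88), 66) = Mul(Add(-20, -88), 66) = Mul(-108, 66) = -7128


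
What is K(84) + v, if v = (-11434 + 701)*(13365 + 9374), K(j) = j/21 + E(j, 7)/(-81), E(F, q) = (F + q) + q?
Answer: -19768672421/81 ≈ -2.4406e+8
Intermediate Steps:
E(F, q) = F + 2*q
K(j) = -14/81 + 20*j/567 (K(j) = j/21 + (j + 2*7)/(-81) = j*(1/21) + (j + 14)*(-1/81) = j/21 + (14 + j)*(-1/81) = j/21 + (-14/81 - j/81) = -14/81 + 20*j/567)
v = -244057687 (v = -10733*22739 = -244057687)
K(84) + v = (-14/81 + (20/567)*84) - 244057687 = (-14/81 + 80/27) - 244057687 = 226/81 - 244057687 = -19768672421/81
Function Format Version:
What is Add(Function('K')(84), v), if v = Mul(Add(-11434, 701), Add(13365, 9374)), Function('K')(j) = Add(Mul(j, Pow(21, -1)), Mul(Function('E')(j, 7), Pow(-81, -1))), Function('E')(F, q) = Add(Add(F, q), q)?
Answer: Rational(-19768672421, 81) ≈ -2.4406e+8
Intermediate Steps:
Function('E')(F, q) = Add(F, Mul(2, q))
Function('K')(j) = Add(Rational(-14, 81), Mul(Rational(20, 567), j)) (Function('K')(j) = Add(Mul(j, Pow(21, -1)), Mul(Add(j, Mul(2, 7)), Pow(-81, -1))) = Add(Mul(j, Rational(1, 21)), Mul(Add(j, 14), Rational(-1, 81))) = Add(Mul(Rational(1, 21), j), Mul(Add(14, j), Rational(-1, 81))) = Add(Mul(Rational(1, 21), j), Add(Rational(-14, 81), Mul(Rational(-1, 81), j))) = Add(Rational(-14, 81), Mul(Rational(20, 567), j)))
v = -244057687 (v = Mul(-10733, 22739) = -244057687)
Add(Function('K')(84), v) = Add(Add(Rational(-14, 81), Mul(Rational(20, 567), 84)), -244057687) = Add(Add(Rational(-14, 81), Rational(80, 27)), -244057687) = Add(Rational(226, 81), -244057687) = Rational(-19768672421, 81)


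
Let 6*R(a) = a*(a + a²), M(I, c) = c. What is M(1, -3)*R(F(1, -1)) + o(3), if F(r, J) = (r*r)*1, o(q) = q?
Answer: 2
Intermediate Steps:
F(r, J) = r² (F(r, J) = r²*1 = r²)
R(a) = a*(a + a²)/6 (R(a) = (a*(a + a²))/6 = a*(a + a²)/6)
M(1, -3)*R(F(1, -1)) + o(3) = -(1²)²*(1 + 1²)/2 + 3 = -1²*(1 + 1)/2 + 3 = -2/2 + 3 = -3*⅓ + 3 = -1 + 3 = 2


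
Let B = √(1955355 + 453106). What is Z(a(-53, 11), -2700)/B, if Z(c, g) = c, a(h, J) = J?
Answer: √2408461/218951 ≈ 0.0070880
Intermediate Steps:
B = √2408461 ≈ 1551.9
Z(a(-53, 11), -2700)/B = 11/(√2408461) = 11*(√2408461/2408461) = √2408461/218951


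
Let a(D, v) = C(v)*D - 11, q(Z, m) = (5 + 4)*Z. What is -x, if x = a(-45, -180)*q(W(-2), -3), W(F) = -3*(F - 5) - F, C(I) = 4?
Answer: 39537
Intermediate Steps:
W(F) = 15 - 4*F (W(F) = -3*(-5 + F) - F = (15 - 3*F) - F = 15 - 4*F)
q(Z, m) = 9*Z
a(D, v) = -11 + 4*D (a(D, v) = 4*D - 11 = -11 + 4*D)
x = -39537 (x = (-11 + 4*(-45))*(9*(15 - 4*(-2))) = (-11 - 180)*(9*(15 + 8)) = -1719*23 = -191*207 = -39537)
-x = -1*(-39537) = 39537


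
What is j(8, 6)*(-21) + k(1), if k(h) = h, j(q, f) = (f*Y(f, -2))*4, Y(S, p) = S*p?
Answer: 6049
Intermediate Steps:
j(q, f) = -8*f**2 (j(q, f) = (f*(f*(-2)))*4 = (f*(-2*f))*4 = -2*f**2*4 = -8*f**2)
j(8, 6)*(-21) + k(1) = -8*6**2*(-21) + 1 = -8*36*(-21) + 1 = -288*(-21) + 1 = 6048 + 1 = 6049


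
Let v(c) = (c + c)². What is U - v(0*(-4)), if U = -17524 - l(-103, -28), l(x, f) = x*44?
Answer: -12992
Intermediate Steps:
l(x, f) = 44*x
v(c) = 4*c² (v(c) = (2*c)² = 4*c²)
U = -12992 (U = -17524 - 44*(-103) = -17524 - 1*(-4532) = -17524 + 4532 = -12992)
U - v(0*(-4)) = -12992 - 4*(0*(-4))² = -12992 - 4*0² = -12992 - 4*0 = -12992 - 1*0 = -12992 + 0 = -12992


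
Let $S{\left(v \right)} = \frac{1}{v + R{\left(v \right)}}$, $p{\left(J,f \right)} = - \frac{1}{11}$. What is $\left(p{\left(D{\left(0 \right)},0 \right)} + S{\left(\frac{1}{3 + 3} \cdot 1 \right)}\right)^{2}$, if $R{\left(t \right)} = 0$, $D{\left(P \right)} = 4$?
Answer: $\frac{4225}{121} \approx 34.917$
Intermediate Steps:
$p{\left(J,f \right)} = - \frac{1}{11}$ ($p{\left(J,f \right)} = \left(-1\right) \frac{1}{11} = - \frac{1}{11}$)
$S{\left(v \right)} = \frac{1}{v}$ ($S{\left(v \right)} = \frac{1}{v + 0} = \frac{1}{v}$)
$\left(p{\left(D{\left(0 \right)},0 \right)} + S{\left(\frac{1}{3 + 3} \cdot 1 \right)}\right)^{2} = \left(- \frac{1}{11} + \frac{1}{\frac{1}{3 + 3} \cdot 1}\right)^{2} = \left(- \frac{1}{11} + \frac{1}{\frac{1}{6} \cdot 1}\right)^{2} = \left(- \frac{1}{11} + \frac{1}{\frac{1}{6}}\right)^{2} = \left(- \frac{1}{11} + 6\right)^{2} = \left(\frac{65}{11}\right)^{2} = \frac{4225}{121}$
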